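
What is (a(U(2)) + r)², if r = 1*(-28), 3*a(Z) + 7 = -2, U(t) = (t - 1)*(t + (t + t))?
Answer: 961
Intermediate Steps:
U(t) = 3*t*(-1 + t) (U(t) = (-1 + t)*(t + 2*t) = (-1 + t)*(3*t) = 3*t*(-1 + t))
a(Z) = -3 (a(Z) = -7/3 + (⅓)*(-2) = -7/3 - ⅔ = -3)
r = -28
(a(U(2)) + r)² = (-3 - 28)² = (-31)² = 961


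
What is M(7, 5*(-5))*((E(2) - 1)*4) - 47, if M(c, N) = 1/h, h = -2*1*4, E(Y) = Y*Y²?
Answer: -101/2 ≈ -50.500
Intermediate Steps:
E(Y) = Y³
h = -8 (h = -2*4 = -8)
M(c, N) = -⅛ (M(c, N) = 1/(-8) = -⅛)
M(7, 5*(-5))*((E(2) - 1)*4) - 47 = -(2³ - 1)*4/8 - 47 = -(8 - 1)*4/8 - 47 = -7*4/8 - 47 = -⅛*28 - 47 = -7/2 - 47 = -101/2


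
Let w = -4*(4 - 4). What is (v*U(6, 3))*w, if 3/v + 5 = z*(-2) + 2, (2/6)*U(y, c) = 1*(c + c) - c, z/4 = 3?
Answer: 0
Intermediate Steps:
z = 12 (z = 4*3 = 12)
w = 0 (w = -4*0 = 0)
U(y, c) = 3*c (U(y, c) = 3*(1*(c + c) - c) = 3*(1*(2*c) - c) = 3*(2*c - c) = 3*c)
v = -⅑ (v = 3/(-5 + (12*(-2) + 2)) = 3/(-5 + (-24 + 2)) = 3/(-5 - 22) = 3/(-27) = 3*(-1/27) = -⅑ ≈ -0.11111)
(v*U(6, 3))*w = -3/3*0 = -⅑*9*0 = -1*0 = 0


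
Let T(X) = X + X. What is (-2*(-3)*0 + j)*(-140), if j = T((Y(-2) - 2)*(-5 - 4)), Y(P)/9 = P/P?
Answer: 17640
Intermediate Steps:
Y(P) = 9 (Y(P) = 9*(P/P) = 9*1 = 9)
T(X) = 2*X
j = -126 (j = 2*((9 - 2)*(-5 - 4)) = 2*(7*(-9)) = 2*(-63) = -126)
(-2*(-3)*0 + j)*(-140) = (-2*(-3)*0 - 126)*(-140) = (6*0 - 126)*(-140) = (0 - 126)*(-140) = -126*(-140) = 17640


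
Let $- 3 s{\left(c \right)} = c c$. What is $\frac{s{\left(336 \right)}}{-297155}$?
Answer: $\frac{37632}{297155} \approx 0.12664$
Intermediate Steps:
$s{\left(c \right)} = - \frac{c^{2}}{3}$ ($s{\left(c \right)} = - \frac{c c}{3} = - \frac{c^{2}}{3}$)
$\frac{s{\left(336 \right)}}{-297155} = \frac{\left(- \frac{1}{3}\right) 336^{2}}{-297155} = \left(- \frac{1}{3}\right) 112896 \left(- \frac{1}{297155}\right) = \left(-37632\right) \left(- \frac{1}{297155}\right) = \frac{37632}{297155}$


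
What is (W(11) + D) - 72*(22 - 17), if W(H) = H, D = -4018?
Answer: -4367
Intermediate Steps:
(W(11) + D) - 72*(22 - 17) = (11 - 4018) - 72*(22 - 17) = -4007 - 72*5 = -4007 - 360 = -4367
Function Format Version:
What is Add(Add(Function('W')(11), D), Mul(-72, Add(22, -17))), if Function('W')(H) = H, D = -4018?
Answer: -4367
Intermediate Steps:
Add(Add(Function('W')(11), D), Mul(-72, Add(22, -17))) = Add(Add(11, -4018), Mul(-72, Add(22, -17))) = Add(-4007, Mul(-72, 5)) = Add(-4007, -360) = -4367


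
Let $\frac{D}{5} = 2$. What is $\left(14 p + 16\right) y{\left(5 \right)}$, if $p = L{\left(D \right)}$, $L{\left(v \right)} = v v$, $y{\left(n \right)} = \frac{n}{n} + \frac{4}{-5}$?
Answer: $\frac{1416}{5} \approx 283.2$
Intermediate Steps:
$y{\left(n \right)} = \frac{1}{5}$ ($y{\left(n \right)} = 1 + 4 \left(- \frac{1}{5}\right) = 1 - \frac{4}{5} = \frac{1}{5}$)
$D = 10$ ($D = 5 \cdot 2 = 10$)
$L{\left(v \right)} = v^{2}$
$p = 100$ ($p = 10^{2} = 100$)
$\left(14 p + 16\right) y{\left(5 \right)} = \left(14 \cdot 100 + 16\right) \frac{1}{5} = \left(1400 + 16\right) \frac{1}{5} = 1416 \cdot \frac{1}{5} = \frac{1416}{5}$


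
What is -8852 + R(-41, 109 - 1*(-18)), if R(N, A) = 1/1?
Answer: -8851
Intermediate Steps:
R(N, A) = 1
-8852 + R(-41, 109 - 1*(-18)) = -8852 + 1 = -8851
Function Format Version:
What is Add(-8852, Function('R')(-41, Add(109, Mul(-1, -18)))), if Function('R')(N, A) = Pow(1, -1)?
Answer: -8851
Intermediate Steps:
Function('R')(N, A) = 1
Add(-8852, Function('R')(-41, Add(109, Mul(-1, -18)))) = Add(-8852, 1) = -8851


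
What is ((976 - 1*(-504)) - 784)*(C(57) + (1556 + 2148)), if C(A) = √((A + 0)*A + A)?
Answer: 2577984 + 696*√3306 ≈ 2.6180e+6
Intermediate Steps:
C(A) = √(A + A²) (C(A) = √(A*A + A) = √(A² + A) = √(A + A²))
((976 - 1*(-504)) - 784)*(C(57) + (1556 + 2148)) = ((976 - 1*(-504)) - 784)*(√(57*(1 + 57)) + (1556 + 2148)) = ((976 + 504) - 784)*(√(57*58) + 3704) = (1480 - 784)*(√3306 + 3704) = 696*(3704 + √3306) = 2577984 + 696*√3306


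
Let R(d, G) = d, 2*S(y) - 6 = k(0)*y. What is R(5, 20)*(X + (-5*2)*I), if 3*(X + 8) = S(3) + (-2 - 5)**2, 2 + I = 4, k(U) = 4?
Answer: -130/3 ≈ -43.333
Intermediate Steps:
S(y) = 3 + 2*y (S(y) = 3 + (4*y)/2 = 3 + 2*y)
I = 2 (I = -2 + 4 = 2)
X = 34/3 (X = -8 + ((3 + 2*3) + (-2 - 5)**2)/3 = -8 + ((3 + 6) + (-7)**2)/3 = -8 + (9 + 49)/3 = -8 + (1/3)*58 = -8 + 58/3 = 34/3 ≈ 11.333)
R(5, 20)*(X + (-5*2)*I) = 5*(34/3 - 5*2*2) = 5*(34/3 - 10*2) = 5*(34/3 - 20) = 5*(-26/3) = -130/3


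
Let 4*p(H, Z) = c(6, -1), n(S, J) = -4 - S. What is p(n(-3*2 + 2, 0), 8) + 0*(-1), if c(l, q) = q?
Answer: -¼ ≈ -0.25000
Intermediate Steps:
p(H, Z) = -¼ (p(H, Z) = (¼)*(-1) = -¼)
p(n(-3*2 + 2, 0), 8) + 0*(-1) = -¼ + 0*(-1) = -¼ + 0 = -¼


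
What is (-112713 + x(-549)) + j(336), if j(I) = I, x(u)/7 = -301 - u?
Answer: -110641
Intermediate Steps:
x(u) = -2107 - 7*u (x(u) = 7*(-301 - u) = -2107 - 7*u)
(-112713 + x(-549)) + j(336) = (-112713 + (-2107 - 7*(-549))) + 336 = (-112713 + (-2107 + 3843)) + 336 = (-112713 + 1736) + 336 = -110977 + 336 = -110641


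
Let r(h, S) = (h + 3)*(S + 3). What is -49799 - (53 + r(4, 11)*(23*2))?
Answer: -54360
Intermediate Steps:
r(h, S) = (3 + S)*(3 + h) (r(h, S) = (3 + h)*(3 + S) = (3 + S)*(3 + h))
-49799 - (53 + r(4, 11)*(23*2)) = -49799 - (53 + (9 + 3*11 + 3*4 + 11*4)*(23*2)) = -49799 - (53 + (9 + 33 + 12 + 44)*46) = -49799 - (53 + 98*46) = -49799 - (53 + 4508) = -49799 - 1*4561 = -49799 - 4561 = -54360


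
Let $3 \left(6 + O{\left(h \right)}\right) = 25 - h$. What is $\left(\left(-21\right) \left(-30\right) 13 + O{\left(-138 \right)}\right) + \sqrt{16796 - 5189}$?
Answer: $\frac{24715}{3} + \sqrt{11607} \approx 8346.1$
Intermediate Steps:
$O{\left(h \right)} = \frac{7}{3} - \frac{h}{3}$ ($O{\left(h \right)} = -6 + \frac{25 - h}{3} = -6 - \left(- \frac{25}{3} + \frac{h}{3}\right) = \frac{7}{3} - \frac{h}{3}$)
$\left(\left(-21\right) \left(-30\right) 13 + O{\left(-138 \right)}\right) + \sqrt{16796 - 5189} = \left(\left(-21\right) \left(-30\right) 13 + \left(\frac{7}{3} - -46\right)\right) + \sqrt{16796 - 5189} = \left(630 \cdot 13 + \left(\frac{7}{3} + 46\right)\right) + \sqrt{11607} = \left(8190 + \frac{145}{3}\right) + \sqrt{11607} = \frac{24715}{3} + \sqrt{11607}$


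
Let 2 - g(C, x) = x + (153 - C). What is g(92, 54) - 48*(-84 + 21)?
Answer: 2911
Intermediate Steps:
g(C, x) = -151 + C - x (g(C, x) = 2 - (x + (153 - C)) = 2 - (153 + x - C) = 2 + (-153 + C - x) = -151 + C - x)
g(92, 54) - 48*(-84 + 21) = (-151 + 92 - 1*54) - 48*(-84 + 21) = (-151 + 92 - 54) - 48*(-63) = -113 - 1*(-3024) = -113 + 3024 = 2911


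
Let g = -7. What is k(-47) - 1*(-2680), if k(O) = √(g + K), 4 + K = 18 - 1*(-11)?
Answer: 2680 + 3*√2 ≈ 2684.2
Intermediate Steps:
K = 25 (K = -4 + (18 - 1*(-11)) = -4 + (18 + 11) = -4 + 29 = 25)
k(O) = 3*√2 (k(O) = √(-7 + 25) = √18 = 3*√2)
k(-47) - 1*(-2680) = 3*√2 - 1*(-2680) = 3*√2 + 2680 = 2680 + 3*√2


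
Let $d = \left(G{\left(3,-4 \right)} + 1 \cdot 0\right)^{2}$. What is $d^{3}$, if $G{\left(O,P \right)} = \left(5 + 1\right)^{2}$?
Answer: $2176782336$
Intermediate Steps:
$G{\left(O,P \right)} = 36$ ($G{\left(O,P \right)} = 6^{2} = 36$)
$d = 1296$ ($d = \left(36 + 1 \cdot 0\right)^{2} = \left(36 + 0\right)^{2} = 36^{2} = 1296$)
$d^{3} = 1296^{3} = 2176782336$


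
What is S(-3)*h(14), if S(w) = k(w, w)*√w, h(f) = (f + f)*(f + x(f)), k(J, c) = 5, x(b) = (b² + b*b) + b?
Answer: 58800*I*√3 ≈ 1.0184e+5*I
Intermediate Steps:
x(b) = b + 2*b² (x(b) = (b² + b²) + b = 2*b² + b = b + 2*b²)
h(f) = 2*f*(f + f*(1 + 2*f)) (h(f) = (f + f)*(f + f*(1 + 2*f)) = (2*f)*(f + f*(1 + 2*f)) = 2*f*(f + f*(1 + 2*f)))
S(w) = 5*√w
S(-3)*h(14) = (5*√(-3))*(4*14²*(1 + 14)) = (5*(I*√3))*(4*196*15) = (5*I*√3)*11760 = 58800*I*√3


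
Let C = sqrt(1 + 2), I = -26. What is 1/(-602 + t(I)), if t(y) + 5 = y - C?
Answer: -211/133562 + sqrt(3)/400686 ≈ -0.0015755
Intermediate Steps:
C = sqrt(3) ≈ 1.7320
t(y) = -5 + y - sqrt(3) (t(y) = -5 + (y - sqrt(3)) = -5 + y - sqrt(3))
1/(-602 + t(I)) = 1/(-602 + (-5 - 26 - sqrt(3))) = 1/(-602 + (-31 - sqrt(3))) = 1/(-633 - sqrt(3))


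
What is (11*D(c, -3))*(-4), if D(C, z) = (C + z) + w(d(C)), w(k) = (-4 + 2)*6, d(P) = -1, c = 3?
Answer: 528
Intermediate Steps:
w(k) = -12 (w(k) = -2*6 = -12)
D(C, z) = -12 + C + z (D(C, z) = (C + z) - 12 = -12 + C + z)
(11*D(c, -3))*(-4) = (11*(-12 + 3 - 3))*(-4) = (11*(-12))*(-4) = -132*(-4) = 528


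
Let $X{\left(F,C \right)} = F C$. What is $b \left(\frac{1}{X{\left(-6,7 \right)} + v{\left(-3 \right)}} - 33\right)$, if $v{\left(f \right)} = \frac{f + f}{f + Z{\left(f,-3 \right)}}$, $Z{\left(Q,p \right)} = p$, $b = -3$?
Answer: $\frac{4062}{41} \approx 99.073$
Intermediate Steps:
$v{\left(f \right)} = \frac{2 f}{-3 + f}$ ($v{\left(f \right)} = \frac{f + f}{f - 3} = \frac{2 f}{-3 + f}$)
$X{\left(F,C \right)} = C F$
$b \left(\frac{1}{X{\left(-6,7 \right)} + v{\left(-3 \right)}} - 33\right) = - 3 \left(\frac{1}{7 \left(-6\right) + 2 \left(-3\right) \frac{1}{-3 - 3}} - 33\right) = - 3 \left(\frac{1}{-42 + 2 \left(-3\right) \frac{1}{-6}} - 33\right) = - 3 \left(\frac{1}{-42 + 2 \left(-3\right) \left(- \frac{1}{6}\right)} - 33\right) = - 3 \left(\frac{1}{-42 + 1} - 33\right) = - 3 \left(\frac{1}{-41} - 33\right) = - 3 \left(- \frac{1}{41} - 33\right) = \left(-3\right) \left(- \frac{1354}{41}\right) = \frac{4062}{41}$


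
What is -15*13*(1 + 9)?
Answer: -1950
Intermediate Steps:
-15*13*(1 + 9) = -195*10 = -1*1950 = -1950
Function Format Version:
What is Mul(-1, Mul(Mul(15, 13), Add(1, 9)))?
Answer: -1950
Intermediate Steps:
Mul(-1, Mul(Mul(15, 13), Add(1, 9))) = Mul(-1, Mul(195, 10)) = Mul(-1, 1950) = -1950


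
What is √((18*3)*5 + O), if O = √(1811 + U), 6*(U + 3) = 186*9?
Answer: √(270 + √2087) ≈ 17.767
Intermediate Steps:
U = 276 (U = -3 + (186*9)/6 = -3 + (⅙)*1674 = -3 + 279 = 276)
O = √2087 (O = √(1811 + 276) = √2087 ≈ 45.684)
√((18*3)*5 + O) = √((18*3)*5 + √2087) = √(54*5 + √2087) = √(270 + √2087)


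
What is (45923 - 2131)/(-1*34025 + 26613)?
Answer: -644/109 ≈ -5.9083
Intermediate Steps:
(45923 - 2131)/(-1*34025 + 26613) = 43792/(-34025 + 26613) = 43792/(-7412) = 43792*(-1/7412) = -644/109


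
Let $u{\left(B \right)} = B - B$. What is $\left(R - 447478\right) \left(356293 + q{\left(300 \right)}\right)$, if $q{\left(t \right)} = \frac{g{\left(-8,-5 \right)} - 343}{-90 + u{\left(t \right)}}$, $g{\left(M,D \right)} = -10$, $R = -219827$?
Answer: $- \frac{475517435367}{2} \approx -2.3776 \cdot 10^{11}$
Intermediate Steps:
$u{\left(B \right)} = 0$
$q{\left(t \right)} = \frac{353}{90}$ ($q{\left(t \right)} = \frac{-10 - 343}{-90 + 0} = - \frac{353}{-90} = \left(-353\right) \left(- \frac{1}{90}\right) = \frac{353}{90}$)
$\left(R - 447478\right) \left(356293 + q{\left(300 \right)}\right) = \left(-219827 - 447478\right) \left(356293 + \frac{353}{90}\right) = \left(-667305\right) \frac{32066723}{90} = - \frac{475517435367}{2}$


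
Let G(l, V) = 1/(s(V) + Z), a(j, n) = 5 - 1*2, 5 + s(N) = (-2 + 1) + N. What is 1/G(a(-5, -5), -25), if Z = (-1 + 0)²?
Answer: -30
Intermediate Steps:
s(N) = -6 + N (s(N) = -5 + ((-2 + 1) + N) = -5 + (-1 + N) = -6 + N)
a(j, n) = 3 (a(j, n) = 5 - 2 = 3)
Z = 1 (Z = (-1)² = 1)
G(l, V) = 1/(-5 + V) (G(l, V) = 1/((-6 + V) + 1) = 1/(-5 + V))
1/G(a(-5, -5), -25) = 1/(1/(-5 - 25)) = 1/(1/(-30)) = 1/(-1/30) = -30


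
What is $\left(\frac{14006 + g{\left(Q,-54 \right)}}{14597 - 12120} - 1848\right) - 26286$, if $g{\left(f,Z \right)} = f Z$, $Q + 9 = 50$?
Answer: $- \frac{69676126}{2477} \approx -28129.0$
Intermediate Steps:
$Q = 41$ ($Q = -9 + 50 = 41$)
$g{\left(f,Z \right)} = Z f$
$\left(\frac{14006 + g{\left(Q,-54 \right)}}{14597 - 12120} - 1848\right) - 26286 = \left(\frac{14006 - 2214}{14597 - 12120} - 1848\right) - 26286 = \left(\frac{14006 - 2214}{2477} - 1848\right) - 26286 = \left(11792 \cdot \frac{1}{2477} - 1848\right) - 26286 = \left(\frac{11792}{2477} - 1848\right) - 26286 = - \frac{4565704}{2477} - 26286 = - \frac{69676126}{2477}$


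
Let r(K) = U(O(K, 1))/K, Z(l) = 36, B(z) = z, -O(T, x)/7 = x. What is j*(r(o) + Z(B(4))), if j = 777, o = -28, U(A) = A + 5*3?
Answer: 27750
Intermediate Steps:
O(T, x) = -7*x
U(A) = 15 + A (U(A) = A + 15 = 15 + A)
r(K) = 8/K (r(K) = (15 - 7*1)/K = (15 - 7)/K = 8/K)
j*(r(o) + Z(B(4))) = 777*(8/(-28) + 36) = 777*(8*(-1/28) + 36) = 777*(-2/7 + 36) = 777*(250/7) = 27750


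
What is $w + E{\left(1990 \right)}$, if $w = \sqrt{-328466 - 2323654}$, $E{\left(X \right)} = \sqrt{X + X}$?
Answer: $2 \sqrt{995} + 6 i \sqrt{73670} \approx 63.087 + 1628.5 i$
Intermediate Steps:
$E{\left(X \right)} = \sqrt{2} \sqrt{X}$ ($E{\left(X \right)} = \sqrt{2 X} = \sqrt{2} \sqrt{X}$)
$w = 6 i \sqrt{73670}$ ($w = \sqrt{-2652120} = 6 i \sqrt{73670} \approx 1628.5 i$)
$w + E{\left(1990 \right)} = 6 i \sqrt{73670} + \sqrt{2} \sqrt{1990} = 6 i \sqrt{73670} + 2 \sqrt{995} = 2 \sqrt{995} + 6 i \sqrt{73670}$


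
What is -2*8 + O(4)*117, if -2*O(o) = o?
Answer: -250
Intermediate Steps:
O(o) = -o/2
-2*8 + O(4)*117 = -2*8 - ½*4*117 = -16 - 2*117 = -16 - 234 = -250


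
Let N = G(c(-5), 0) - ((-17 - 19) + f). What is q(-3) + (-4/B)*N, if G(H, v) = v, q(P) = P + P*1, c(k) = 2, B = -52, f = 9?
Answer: -51/13 ≈ -3.9231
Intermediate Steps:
q(P) = 2*P (q(P) = P + P = 2*P)
N = 27 (N = 0 - ((-17 - 19) + 9) = 0 - (-36 + 9) = 0 - 1*(-27) = 0 + 27 = 27)
q(-3) + (-4/B)*N = 2*(-3) - 4/(-52)*27 = -6 - 4*(-1/52)*27 = -6 + (1/13)*27 = -6 + 27/13 = -51/13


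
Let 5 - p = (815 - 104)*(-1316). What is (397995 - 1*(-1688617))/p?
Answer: 2086612/935681 ≈ 2.2300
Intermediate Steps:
p = 935681 (p = 5 - (815 - 104)*(-1316) = 5 - 711*(-1316) = 5 - 1*(-935676) = 5 + 935676 = 935681)
(397995 - 1*(-1688617))/p = (397995 - 1*(-1688617))/935681 = (397995 + 1688617)*(1/935681) = 2086612*(1/935681) = 2086612/935681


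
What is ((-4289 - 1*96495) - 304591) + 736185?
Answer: 330810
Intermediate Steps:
((-4289 - 1*96495) - 304591) + 736185 = ((-4289 - 96495) - 304591) + 736185 = (-100784 - 304591) + 736185 = -405375 + 736185 = 330810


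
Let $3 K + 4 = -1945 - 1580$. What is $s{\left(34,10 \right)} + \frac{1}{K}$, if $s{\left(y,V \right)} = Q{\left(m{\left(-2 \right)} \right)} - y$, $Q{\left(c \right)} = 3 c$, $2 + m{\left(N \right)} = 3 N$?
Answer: $- \frac{204685}{3529} \approx -58.001$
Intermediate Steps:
$m{\left(N \right)} = -2 + 3 N$
$K = - \frac{3529}{3}$ ($K = - \frac{4}{3} + \frac{-1945 - 1580}{3} = - \frac{4}{3} + \frac{1}{3} \left(-3525\right) = - \frac{4}{3} - 1175 = - \frac{3529}{3} \approx -1176.3$)
$s{\left(y,V \right)} = -24 - y$ ($s{\left(y,V \right)} = 3 \left(-2 + 3 \left(-2\right)\right) - y = 3 \left(-2 - 6\right) - y = 3 \left(-8\right) - y = -24 - y$)
$s{\left(34,10 \right)} + \frac{1}{K} = \left(-24 - 34\right) + \frac{1}{- \frac{3529}{3}} = \left(-24 - 34\right) - \frac{3}{3529} = -58 - \frac{3}{3529} = - \frac{204685}{3529}$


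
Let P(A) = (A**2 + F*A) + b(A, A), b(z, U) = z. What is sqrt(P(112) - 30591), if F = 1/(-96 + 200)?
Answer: I*sqrt(3030833)/13 ≈ 133.92*I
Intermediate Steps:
F = 1/104 ≈ 0.0096154
P(A) = A**2 + 105*A/104 (P(A) = (A**2 + A/104) + A = A**2 + 105*A/104)
sqrt(P(112) - 30591) = sqrt((1/104)*112*(105 + 104*112) - 30591) = sqrt((1/104)*112*(105 + 11648) - 30591) = sqrt((1/104)*112*11753 - 30591) = sqrt(164542/13 - 30591) = sqrt(-233141/13) = I*sqrt(3030833)/13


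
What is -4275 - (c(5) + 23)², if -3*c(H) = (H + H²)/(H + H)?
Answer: -4759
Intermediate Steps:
c(H) = -(H + H²)/(6*H) (c(H) = -(H + H²)/(3*(H + H)) = -(H + H²)/(3*(2*H)) = -(H + H²)*1/(2*H)/3 = -(H + H²)/(6*H))
-4275 - (c(5) + 23)² = -4275 - ((-⅙ - ⅙*5) + 23)² = -4275 - ((-⅙ - ⅚) + 23)² = -4275 - (-1 + 23)² = -4275 - 1*22² = -4275 - 1*484 = -4275 - 484 = -4759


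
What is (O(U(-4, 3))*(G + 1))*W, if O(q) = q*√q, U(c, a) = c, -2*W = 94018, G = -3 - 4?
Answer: -2256432*I ≈ -2.2564e+6*I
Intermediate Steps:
G = -7
W = -47009 (W = -½*94018 = -47009)
O(q) = q^(3/2)
(O(U(-4, 3))*(G + 1))*W = ((-4)^(3/2)*(-7 + 1))*(-47009) = (-8*I*(-6))*(-47009) = (48*I)*(-47009) = -2256432*I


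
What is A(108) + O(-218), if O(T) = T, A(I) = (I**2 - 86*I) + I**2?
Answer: 13822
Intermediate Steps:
A(I) = -86*I + 2*I**2
A(108) + O(-218) = 2*108*(-43 + 108) - 218 = 2*108*65 - 218 = 14040 - 218 = 13822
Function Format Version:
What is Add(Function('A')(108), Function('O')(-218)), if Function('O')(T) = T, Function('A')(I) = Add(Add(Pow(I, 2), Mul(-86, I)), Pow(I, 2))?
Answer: 13822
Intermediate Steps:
Function('A')(I) = Add(Mul(-86, I), Mul(2, Pow(I, 2)))
Add(Function('A')(108), Function('O')(-218)) = Add(Mul(2, 108, Add(-43, 108)), -218) = Add(Mul(2, 108, 65), -218) = Add(14040, -218) = 13822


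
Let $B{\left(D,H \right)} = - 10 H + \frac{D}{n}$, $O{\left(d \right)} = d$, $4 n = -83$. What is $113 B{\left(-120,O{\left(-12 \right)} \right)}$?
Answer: $\frac{1179720}{83} \approx 14214.0$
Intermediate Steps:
$n = - \frac{83}{4}$ ($n = \frac{1}{4} \left(-83\right) = - \frac{83}{4} \approx -20.75$)
$B{\left(D,H \right)} = - 10 H - \frac{4 D}{83}$ ($B{\left(D,H \right)} = - 10 H + \frac{D}{- \frac{83}{4}} = - 10 H + D \left(- \frac{4}{83}\right) = - 10 H - \frac{4 D}{83}$)
$113 B{\left(-120,O{\left(-12 \right)} \right)} = 113 \left(\left(-10\right) \left(-12\right) - - \frac{480}{83}\right) = 113 \left(120 + \frac{480}{83}\right) = 113 \cdot \frac{10440}{83} = \frac{1179720}{83}$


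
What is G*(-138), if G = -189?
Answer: 26082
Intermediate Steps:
G*(-138) = -189*(-138) = 26082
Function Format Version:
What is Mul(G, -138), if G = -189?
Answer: 26082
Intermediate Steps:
Mul(G, -138) = Mul(-189, -138) = 26082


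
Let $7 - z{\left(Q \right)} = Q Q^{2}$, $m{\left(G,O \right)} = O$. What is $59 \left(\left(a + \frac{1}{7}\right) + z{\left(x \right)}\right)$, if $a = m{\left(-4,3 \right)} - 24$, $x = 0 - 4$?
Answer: $\frac{20709}{7} \approx 2958.4$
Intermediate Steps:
$x = -4$
$a = -21$ ($a = 3 - 24 = -21$)
$z{\left(Q \right)} = 7 - Q^{3}$ ($z{\left(Q \right)} = 7 - Q Q^{2} = 7 - Q^{3}$)
$59 \left(\left(a + \frac{1}{7}\right) + z{\left(x \right)}\right) = 59 \left(\left(-21 + \frac{1}{7}\right) + \left(7 - \left(-4\right)^{3}\right)\right) = 59 \left(\left(-21 + \frac{1}{7}\right) + \left(7 - -64\right)\right) = 59 \left(- \frac{146}{7} + \left(7 + 64\right)\right) = 59 \left(- \frac{146}{7} + 71\right) = 59 \cdot \frac{351}{7} = \frac{20709}{7}$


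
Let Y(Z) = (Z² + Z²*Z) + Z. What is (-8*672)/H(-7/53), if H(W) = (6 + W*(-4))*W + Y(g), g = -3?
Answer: 2157312/8773 ≈ 245.90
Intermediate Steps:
Y(Z) = Z + Z² + Z³ (Y(Z) = (Z² + Z³) + Z = Z + Z² + Z³)
H(W) = -21 + W*(6 - 4*W) (H(W) = (6 + W*(-4))*W - 3*(1 - 3 + (-3)²) = (6 - 4*W)*W - 3*(1 - 3 + 9) = W*(6 - 4*W) - 3*7 = W*(6 - 4*W) - 21 = -21 + W*(6 - 4*W))
(-8*672)/H(-7/53) = (-8*672)/(-21 - 4*(-7/53)² + 6*(-7/53)) = -5376/(-21 - 4*(-7*1/53)² + 6*(-7*1/53)) = -5376/(-21 - 4*(-7/53)² + 6*(-7/53)) = -5376/(-21 - 4*49/2809 - 42/53) = -5376/(-21 - 196/2809 - 42/53) = -5376/(-61411/2809) = -5376*(-2809/61411) = 2157312/8773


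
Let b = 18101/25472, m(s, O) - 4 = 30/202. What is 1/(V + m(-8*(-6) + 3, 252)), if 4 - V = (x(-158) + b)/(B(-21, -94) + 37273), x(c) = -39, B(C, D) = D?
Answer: 5626433664/45852872743 ≈ 0.12271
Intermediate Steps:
m(s, O) = 419/101 (m(s, O) = 4 + 30/202 = 4 + 30*(1/202) = 4 + 15/101 = 419/101)
b = 18101/25472 (b = 18101*(1/25472) = 18101/25472 ≈ 0.71062)
V = 222886427/55707264 (V = 4 - (-39 + 18101/25472)/(-94 + 37273) = 4 - (-975307)/(25472*37179) = 4 - 1*(-57371/55707264) = 4 + 57371/55707264 = 222886427/55707264 ≈ 4.0010)
1/(V + m(-8*(-6) + 3, 252)) = 1/(222886427/55707264 + 419/101) = 1/(45852872743/5626433664) = 5626433664/45852872743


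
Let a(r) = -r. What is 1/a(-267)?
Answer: 1/267 ≈ 0.0037453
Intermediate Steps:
1/a(-267) = 1/(-1*(-267)) = 1/267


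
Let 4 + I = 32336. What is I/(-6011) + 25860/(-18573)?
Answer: -251982232/37214101 ≈ -6.7711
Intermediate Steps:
I = 32332 (I = -4 + 32336 = 32332)
I/(-6011) + 25860/(-18573) = 32332/(-6011) + 25860/(-18573) = 32332*(-1/6011) + 25860*(-1/18573) = -32332/6011 - 8620/6191 = -251982232/37214101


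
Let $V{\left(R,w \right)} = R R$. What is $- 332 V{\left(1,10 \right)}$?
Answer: $-332$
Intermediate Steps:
$V{\left(R,w \right)} = R^{2}$
$- 332 V{\left(1,10 \right)} = - 332 \cdot 1^{2} = \left(-332\right) 1 = -332$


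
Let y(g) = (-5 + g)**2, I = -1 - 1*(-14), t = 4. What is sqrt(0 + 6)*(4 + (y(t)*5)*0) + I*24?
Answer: 312 + 4*sqrt(6) ≈ 321.80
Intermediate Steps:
I = 13 (I = -1 + 14 = 13)
sqrt(0 + 6)*(4 + (y(t)*5)*0) + I*24 = sqrt(0 + 6)*(4 + ((-5 + 4)**2*5)*0) + 13*24 = sqrt(6)*(4 + ((-1)**2*5)*0) + 312 = sqrt(6)*(4 + (1*5)*0) + 312 = sqrt(6)*(4 + 5*0) + 312 = sqrt(6)*(4 + 0) + 312 = sqrt(6)*4 + 312 = 4*sqrt(6) + 312 = 312 + 4*sqrt(6)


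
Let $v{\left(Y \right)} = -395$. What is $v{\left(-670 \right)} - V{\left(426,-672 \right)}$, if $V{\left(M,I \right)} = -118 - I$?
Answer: $-949$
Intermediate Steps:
$v{\left(-670 \right)} - V{\left(426,-672 \right)} = -395 - \left(-118 - -672\right) = -395 - \left(-118 + 672\right) = -395 - 554 = -949$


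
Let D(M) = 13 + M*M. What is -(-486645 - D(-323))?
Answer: 590987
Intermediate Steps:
D(M) = 13 + M**2
-(-486645 - D(-323)) = -(-486645 - (13 + (-323)**2)) = -(-486645 - (13 + 104329)) = -(-486645 - 1*104342) = -(-486645 - 104342) = -1*(-590987) = 590987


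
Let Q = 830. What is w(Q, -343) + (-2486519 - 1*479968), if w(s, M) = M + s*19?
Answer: -2951060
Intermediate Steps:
w(s, M) = M + 19*s
w(Q, -343) + (-2486519 - 1*479968) = (-343 + 19*830) + (-2486519 - 1*479968) = (-343 + 15770) + (-2486519 - 479968) = 15427 - 2966487 = -2951060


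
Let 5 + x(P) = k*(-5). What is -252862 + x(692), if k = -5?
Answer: -252842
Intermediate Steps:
x(P) = 20 (x(P) = -5 - 5*(-5) = -5 + 25 = 20)
-252862 + x(692) = -252862 + 20 = -252842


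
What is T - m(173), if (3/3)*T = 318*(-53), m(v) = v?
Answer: -17027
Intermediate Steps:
T = -16854 (T = 318*(-53) = -16854)
T - m(173) = -16854 - 1*173 = -16854 - 173 = -17027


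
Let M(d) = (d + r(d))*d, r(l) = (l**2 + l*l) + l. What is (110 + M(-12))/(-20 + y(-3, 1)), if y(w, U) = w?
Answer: 3058/23 ≈ 132.96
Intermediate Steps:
r(l) = l + 2*l**2 (r(l) = (l**2 + l**2) + l = 2*l**2 + l = l + 2*l**2)
M(d) = d*(d + d*(1 + 2*d)) (M(d) = (d + d*(1 + 2*d))*d = d*(d + d*(1 + 2*d)))
(110 + M(-12))/(-20 + y(-3, 1)) = (110 + 2*(-12)**2*(1 - 12))/(-20 - 3) = (110 + 2*144*(-11))/(-23) = -(110 - 3168)/23 = -1/23*(-3058) = 3058/23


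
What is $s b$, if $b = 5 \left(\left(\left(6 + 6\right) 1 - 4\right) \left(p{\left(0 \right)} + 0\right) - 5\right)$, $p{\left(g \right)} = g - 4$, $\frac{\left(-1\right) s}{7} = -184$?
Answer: $-238280$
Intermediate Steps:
$s = 1288$ ($s = \left(-7\right) \left(-184\right) = 1288$)
$p{\left(g \right)} = -4 + g$
$b = -185$ ($b = 5 \left(\left(\left(6 + 6\right) 1 - 4\right) \left(\left(-4 + 0\right) + 0\right) - 5\right) = 5 \left(\left(12 \cdot 1 - 4\right) \left(-4 + 0\right) - 5\right) = 5 \left(\left(12 - 4\right) \left(-4\right) - 5\right) = 5 \left(8 \left(-4\right) - 5\right) = 5 \left(-32 - 5\right) = 5 \left(-37\right) = -185$)
$s b = 1288 \left(-185\right) = -238280$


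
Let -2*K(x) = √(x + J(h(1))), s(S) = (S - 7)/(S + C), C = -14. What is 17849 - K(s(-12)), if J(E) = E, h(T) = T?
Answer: 17849 + 3*√130/52 ≈ 17850.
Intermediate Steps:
s(S) = (-7 + S)/(-14 + S) (s(S) = (S - 7)/(S - 14) = (-7 + S)/(-14 + S))
K(x) = -√(1 + x)/2 (K(x) = -√(x + 1)/2 = -√(1 + x)/2)
17849 - K(s(-12)) = 17849 - (-1)*√(1 + (-7 - 12)/(-14 - 12))/2 = 17849 - (-1)*√(1 - 19/(-26))/2 = 17849 - (-1)*√(1 - 1/26*(-19))/2 = 17849 - (-1)*√(1 + 19/26)/2 = 17849 - (-1)*√(45/26)/2 = 17849 - (-1)*3*√130/26/2 = 17849 - (-3)*√130/52 = 17849 + 3*√130/52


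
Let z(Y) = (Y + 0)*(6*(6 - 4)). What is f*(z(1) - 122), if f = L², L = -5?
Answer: -2750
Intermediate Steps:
z(Y) = 12*Y (z(Y) = Y*(6*2) = Y*12 = 12*Y)
f = 25 (f = (-5)² = 25)
f*(z(1) - 122) = 25*(12*1 - 122) = 25*(12 - 122) = 25*(-110) = -2750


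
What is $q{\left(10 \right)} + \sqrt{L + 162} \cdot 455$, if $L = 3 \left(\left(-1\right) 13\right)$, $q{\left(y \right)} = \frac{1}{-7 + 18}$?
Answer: $\frac{1}{11} + 455 \sqrt{123} \approx 5046.3$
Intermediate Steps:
$q{\left(y \right)} = \frac{1}{11}$
$L = -39$ ($L = 3 \left(-13\right) = -39$)
$q{\left(10 \right)} + \sqrt{L + 162} \cdot 455 = \frac{1}{11} + \sqrt{-39 + 162} \cdot 455 = \frac{1}{11} + \sqrt{123} \cdot 455 = \frac{1}{11} + 455 \sqrt{123}$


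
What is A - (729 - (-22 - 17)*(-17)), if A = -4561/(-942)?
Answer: -57611/942 ≈ -61.158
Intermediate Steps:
A = 4561/942 (A = -4561*(-1/942) = 4561/942 ≈ 4.8418)
A - (729 - (-22 - 17)*(-17)) = 4561/942 - (729 - (-22 - 17)*(-17)) = 4561/942 - (729 - (-39)*(-17)) = 4561/942 - (729 - 1*663) = 4561/942 - (729 - 663) = 4561/942 - 1*66 = 4561/942 - 66 = -57611/942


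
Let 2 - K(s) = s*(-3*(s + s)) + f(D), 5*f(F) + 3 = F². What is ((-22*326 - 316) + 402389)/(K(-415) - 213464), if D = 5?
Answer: 1974505/4099418 ≈ 0.48166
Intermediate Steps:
f(F) = -⅗ + F²/5
K(s) = -12/5 + 6*s² (K(s) = 2 - (s*(-3*(s + s)) + (-⅗ + (⅕)*5²)) = 2 - (s*(-6*s) + (-⅗ + (⅕)*25)) = 2 - (s*(-6*s) + (-⅗ + 5)) = 2 - (-6*s² + 22/5) = 2 - (22/5 - 6*s²) = 2 + (-22/5 + 6*s²) = -12/5 + 6*s²)
((-22*326 - 316) + 402389)/(K(-415) - 213464) = ((-22*326 - 316) + 402389)/((-12/5 + 6*(-415)²) - 213464) = ((-7172 - 316) + 402389)/((-12/5 + 6*172225) - 213464) = (-7488 + 402389)/((-12/5 + 1033350) - 213464) = 394901/(5166738/5 - 213464) = 394901/(4099418/5) = 394901*(5/4099418) = 1974505/4099418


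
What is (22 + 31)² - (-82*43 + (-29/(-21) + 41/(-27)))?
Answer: 1197341/189 ≈ 6335.1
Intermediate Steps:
(22 + 31)² - (-82*43 + (-29/(-21) + 41/(-27))) = 53² - (-3526 + (-29*(-1/21) + 41*(-1/27))) = 2809 - (-3526 + (29/21 - 41/27)) = 2809 - (-3526 - 26/189) = 2809 - 1*(-666440/189) = 2809 + 666440/189 = 1197341/189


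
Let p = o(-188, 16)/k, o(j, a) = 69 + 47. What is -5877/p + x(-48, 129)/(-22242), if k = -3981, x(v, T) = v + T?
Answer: 86730219693/430012 ≈ 2.0169e+5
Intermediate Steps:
x(v, T) = T + v
o(j, a) = 116
p = -116/3981 (p = 116/(-3981) = 116*(-1/3981) = -116/3981 ≈ -0.029138)
-5877/p + x(-48, 129)/(-22242) = -5877/(-116/3981) + (129 - 48)/(-22242) = -5877*(-3981/116) + 81*(-1/22242) = 23396337/116 - 27/7414 = 86730219693/430012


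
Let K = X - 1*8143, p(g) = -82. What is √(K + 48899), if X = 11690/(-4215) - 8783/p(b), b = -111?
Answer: √195247189483734/69126 ≈ 202.14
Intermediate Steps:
X = 7212353/69126 (X = 11690/(-4215) - 8783/(-82) = 11690*(-1/4215) - 8783*(-1/82) = -2338/843 + 8783/82 = 7212353/69126 ≈ 104.34)
K = -555680665/69126 (K = 7212353/69126 - 1*8143 = 7212353/69126 - 8143 = -555680665/69126 ≈ -8038.7)
√(K + 48899) = √(-555680665/69126 + 48899) = √(2824511609/69126) = √195247189483734/69126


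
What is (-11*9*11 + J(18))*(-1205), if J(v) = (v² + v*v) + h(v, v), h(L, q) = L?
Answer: 509715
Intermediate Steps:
J(v) = v + 2*v² (J(v) = (v² + v*v) + v = (v² + v²) + v = 2*v² + v = v + 2*v²)
(-11*9*11 + J(18))*(-1205) = (-11*9*11 + 18*(1 + 2*18))*(-1205) = (-99*11 + 18*(1 + 36))*(-1205) = (-1089 + 18*37)*(-1205) = (-1089 + 666)*(-1205) = -423*(-1205) = 509715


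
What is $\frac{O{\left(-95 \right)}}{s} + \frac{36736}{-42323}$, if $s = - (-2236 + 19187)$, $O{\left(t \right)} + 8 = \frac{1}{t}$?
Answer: $- \frac{59125426117}{68154631435} \approx -0.86752$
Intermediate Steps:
$O{\left(t \right)} = -8 + \frac{1}{t}$
$s = -16951$ ($s = \left(-1\right) 16951 = -16951$)
$\frac{O{\left(-95 \right)}}{s} + \frac{36736}{-42323} = \frac{-8 + \frac{1}{-95}}{-16951} + \frac{36736}{-42323} = \left(-8 - \frac{1}{95}\right) \left(- \frac{1}{16951}\right) + 36736 \left(- \frac{1}{42323}\right) = \left(- \frac{761}{95}\right) \left(- \frac{1}{16951}\right) - \frac{36736}{42323} = \frac{761}{1610345} - \frac{36736}{42323} = - \frac{59125426117}{68154631435}$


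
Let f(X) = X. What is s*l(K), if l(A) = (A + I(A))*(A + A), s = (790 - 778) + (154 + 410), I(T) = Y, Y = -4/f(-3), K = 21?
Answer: 540288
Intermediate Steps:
Y = 4/3 (Y = -4/(-3) = -4*(-⅓) = 4/3 ≈ 1.3333)
I(T) = 4/3
s = 576 (s = 12 + 564 = 576)
l(A) = 2*A*(4/3 + A) (l(A) = (A + 4/3)*(A + A) = (4/3 + A)*(2*A) = 2*A*(4/3 + A))
s*l(K) = 576*((⅔)*21*(4 + 3*21)) = 576*((⅔)*21*(4 + 63)) = 576*((⅔)*21*67) = 576*938 = 540288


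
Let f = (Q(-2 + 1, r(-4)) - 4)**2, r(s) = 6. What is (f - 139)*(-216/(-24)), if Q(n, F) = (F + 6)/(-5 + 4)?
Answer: 1053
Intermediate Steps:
Q(n, F) = -6 - F (Q(n, F) = (6 + F)/(-1) = (6 + F)*(-1) = -6 - F)
f = 256 (f = ((-6 - 1*6) - 4)**2 = ((-6 - 6) - 4)**2 = (-12 - 4)**2 = (-16)**2 = 256)
(f - 139)*(-216/(-24)) = (256 - 139)*(-216/(-24)) = 117*(-216*(-1/24)) = 117*9 = 1053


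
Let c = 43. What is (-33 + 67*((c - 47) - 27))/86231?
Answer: -2110/86231 ≈ -0.024469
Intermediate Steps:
(-33 + 67*((c - 47) - 27))/86231 = (-33 + 67*((43 - 47) - 27))/86231 = (-33 + 67*(-4 - 27))*(1/86231) = (-33 + 67*(-31))*(1/86231) = (-33 - 2077)*(1/86231) = -2110*1/86231 = -2110/86231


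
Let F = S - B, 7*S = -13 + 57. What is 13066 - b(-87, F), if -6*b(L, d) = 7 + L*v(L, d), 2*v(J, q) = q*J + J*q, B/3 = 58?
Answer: -8337185/42 ≈ -1.9850e+5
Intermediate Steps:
S = 44/7 (S = (-13 + 57)/7 = (1/7)*44 = 44/7 ≈ 6.2857)
B = 174 (B = 3*58 = 174)
v(J, q) = J*q (v(J, q) = (q*J + J*q)/2 = (J*q + J*q)/2 = (2*J*q)/2 = J*q)
F = -1174/7 (F = 44/7 - 1*174 = 44/7 - 174 = -1174/7 ≈ -167.71)
b(L, d) = -7/6 - d*L**2/6 (b(L, d) = -(7 + L*(L*d))/6 = -(7 + d*L**2)/6 = -7/6 - d*L**2/6)
13066 - b(-87, F) = 13066 - (-7/6 - 1/6*(-1174/7)*(-87)**2) = 13066 - (-7/6 - 1/6*(-1174/7)*7569) = 13066 - (-7/6 + 1481001/7) = 13066 - 1*8885957/42 = 13066 - 8885957/42 = -8337185/42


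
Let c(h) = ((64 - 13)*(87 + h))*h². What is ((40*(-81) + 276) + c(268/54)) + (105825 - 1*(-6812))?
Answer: 1477505269/6561 ≈ 2.2520e+5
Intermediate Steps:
c(h) = h²*(4437 + 51*h) (c(h) = (51*(87 + h))*h² = (4437 + 51*h)*h² = h²*(4437 + 51*h))
((40*(-81) + 276) + c(268/54)) + (105825 - 1*(-6812)) = ((40*(-81) + 276) + 51*(268/54)²*(87 + 268/54)) + (105825 - 1*(-6812)) = ((-3240 + 276) + 51*(268*(1/54))²*(87 + 268*(1/54))) + (105825 + 6812) = (-2964 + 51*(134/27)²*(87 + 134/27)) + 112637 = (-2964 + 51*(17956/729)*(2483/27)) + 112637 = (-2964 + 757940716/6561) + 112637 = 738493912/6561 + 112637 = 1477505269/6561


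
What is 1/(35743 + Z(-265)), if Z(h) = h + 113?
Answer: 1/35591 ≈ 2.8097e-5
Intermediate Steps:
Z(h) = 113 + h
1/(35743 + Z(-265)) = 1/(35743 + (113 - 265)) = 1/(35743 - 152) = 1/35591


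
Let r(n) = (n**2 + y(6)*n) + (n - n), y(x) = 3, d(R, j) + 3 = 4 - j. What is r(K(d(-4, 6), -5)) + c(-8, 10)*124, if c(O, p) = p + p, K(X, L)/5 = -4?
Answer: 2820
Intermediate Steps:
d(R, j) = 1 - j (d(R, j) = -3 + (4 - j) = 1 - j)
K(X, L) = -20 (K(X, L) = 5*(-4) = -20)
c(O, p) = 2*p
r(n) = n**2 + 3*n (r(n) = (n**2 + 3*n) + (n - n) = (n**2 + 3*n) + 0 = n**2 + 3*n)
r(K(d(-4, 6), -5)) + c(-8, 10)*124 = -20*(3 - 20) + (2*10)*124 = -20*(-17) + 20*124 = 340 + 2480 = 2820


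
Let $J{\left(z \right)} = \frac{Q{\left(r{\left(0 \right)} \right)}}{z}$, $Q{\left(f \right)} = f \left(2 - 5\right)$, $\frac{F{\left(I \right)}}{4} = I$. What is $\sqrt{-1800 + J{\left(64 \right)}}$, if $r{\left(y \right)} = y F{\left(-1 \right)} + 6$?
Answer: $\frac{3 i \sqrt{12802}}{8} \approx 42.43 i$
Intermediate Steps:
$F{\left(I \right)} = 4 I$
$r{\left(y \right)} = 6 - 4 y$ ($r{\left(y \right)} = y 4 \left(-1\right) + 6 = y \left(-4\right) + 6 = - 4 y + 6 = 6 - 4 y$)
$Q{\left(f \right)} = - 3 f$ ($Q{\left(f \right)} = f \left(-3\right) = - 3 f$)
$J{\left(z \right)} = - \frac{18}{z}$ ($J{\left(z \right)} = \frac{\left(-3\right) \left(6 - 0\right)}{z} = \frac{\left(-3\right) \left(6 + 0\right)}{z} = \frac{\left(-3\right) 6}{z} = - \frac{18}{z}$)
$\sqrt{-1800 + J{\left(64 \right)}} = \sqrt{-1800 - \frac{18}{64}} = \sqrt{-1800 - \frac{9}{32}} = \sqrt{- \frac{57609}{32}} = \frac{3 i \sqrt{12802}}{8}$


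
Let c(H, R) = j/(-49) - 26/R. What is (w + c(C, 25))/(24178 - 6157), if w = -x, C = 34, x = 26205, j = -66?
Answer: -32100749/22075725 ≈ -1.4541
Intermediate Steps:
w = -26205 (w = -1*26205 = -26205)
c(H, R) = 66/49 - 26/R (c(H, R) = -66/(-49) - 26/R = -66*(-1/49) - 26/R = 66/49 - 26/R)
(w + c(C, 25))/(24178 - 6157) = (-26205 + (66/49 - 26/25))/(24178 - 6157) = (-26205 + (66/49 - 26*1/25))/18021 = (-26205 + (66/49 - 26/25))*(1/18021) = (-26205 + 376/1225)*(1/18021) = -32100749/1225*1/18021 = -32100749/22075725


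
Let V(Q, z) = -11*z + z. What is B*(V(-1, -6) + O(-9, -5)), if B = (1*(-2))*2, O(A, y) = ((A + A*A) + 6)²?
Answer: -24576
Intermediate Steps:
O(A, y) = (6 + A + A²)² (O(A, y) = ((A + A²) + 6)² = (6 + A + A²)²)
B = -4 (B = -2*2 = -4)
V(Q, z) = -10*z
B*(V(-1, -6) + O(-9, -5)) = -4*(-10*(-6) + (6 - 9 + (-9)²)²) = -4*(60 + (6 - 9 + 81)²) = -4*(60 + 78²) = -4*(60 + 6084) = -4*6144 = -24576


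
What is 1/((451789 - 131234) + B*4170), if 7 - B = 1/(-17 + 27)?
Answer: 1/349328 ≈ 2.8626e-6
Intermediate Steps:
B = 69/10 (B = 7 - 1/(-17 + 27) = 7 - 1/10 = 7 - 1*⅒ = 7 - ⅒ = 69/10 ≈ 6.9000)
1/((451789 - 131234) + B*4170) = 1/((451789 - 131234) + (69/10)*4170) = 1/(320555 + 28773) = 1/349328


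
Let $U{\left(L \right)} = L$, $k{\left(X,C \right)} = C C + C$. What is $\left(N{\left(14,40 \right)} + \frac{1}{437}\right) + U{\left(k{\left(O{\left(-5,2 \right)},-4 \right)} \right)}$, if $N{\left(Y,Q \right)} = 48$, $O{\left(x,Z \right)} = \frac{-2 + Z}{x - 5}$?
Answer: $\frac{26221}{437} \approx 60.002$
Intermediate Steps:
$O{\left(x,Z \right)} = \frac{-2 + Z}{-5 + x}$
$k{\left(X,C \right)} = C + C^{2}$ ($k{\left(X,C \right)} = C^{2} + C = C + C^{2}$)
$\left(N{\left(14,40 \right)} + \frac{1}{437}\right) + U{\left(k{\left(O{\left(-5,2 \right)},-4 \right)} \right)} = \left(48 + \frac{1}{437}\right) - 4 \left(1 - 4\right) = \left(48 + \frac{1}{437}\right) - -12 = \frac{20977}{437} + 12 = \frac{26221}{437}$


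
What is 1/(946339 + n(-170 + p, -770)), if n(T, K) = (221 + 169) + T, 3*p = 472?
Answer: 3/2840149 ≈ 1.0563e-6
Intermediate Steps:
p = 472/3 (p = (⅓)*472 = 472/3 ≈ 157.33)
n(T, K) = 390 + T
1/(946339 + n(-170 + p, -770)) = 1/(946339 + (390 + (-170 + 472/3))) = 1/(946339 + (390 - 38/3)) = 1/(946339 + 1132/3) = 1/(2840149/3) = 3/2840149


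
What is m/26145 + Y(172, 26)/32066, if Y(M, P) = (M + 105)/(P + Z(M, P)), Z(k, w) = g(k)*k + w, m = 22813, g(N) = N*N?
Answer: 106352798970719/121886377227000 ≈ 0.87256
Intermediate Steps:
g(N) = N**2
Z(k, w) = w + k**3 (Z(k, w) = k**2*k + w = k**3 + w = w + k**3)
Y(M, P) = (105 + M)/(M**3 + 2*P) (Y(M, P) = (M + 105)/(P + (P + M**3)) = (105 + M)/(M**3 + 2*P))
m/26145 + Y(172, 26)/32066 = 22813/26145 + ((105 + 172)/(172**3 + 2*26))/32066 = 22813*(1/26145) + (277/(5088448 + 52))*(1/32066) = 3259/3735 + (277/5088500)*(1/32066) = 3259/3735 + 277/163167841000 = 106352798970719/121886377227000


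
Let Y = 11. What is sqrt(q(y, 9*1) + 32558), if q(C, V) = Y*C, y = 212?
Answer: sqrt(34890) ≈ 186.79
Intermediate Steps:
q(C, V) = 11*C
sqrt(q(y, 9*1) + 32558) = sqrt(11*212 + 32558) = sqrt(2332 + 32558) = sqrt(34890)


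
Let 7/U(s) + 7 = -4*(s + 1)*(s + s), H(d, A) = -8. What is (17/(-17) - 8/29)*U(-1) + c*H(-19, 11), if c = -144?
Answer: 33445/29 ≈ 1153.3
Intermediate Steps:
U(s) = 7/(-7 - 8*s*(1 + s)) (U(s) = 7/(-7 - 4*(s + 1)*(s + s)) = 7/(-7 - 4*(1 + s)*2*s) = 7/(-7 - 8*s*(1 + s)))
(17/(-17) - 8/29)*U(-1) + c*H(-19, 11) = (17/(-17) - 8/29)*(-7/(7 + 8*(-1) + 8*(-1)²)) - 144*(-8) = (17*(-1/17) - 8*1/29)*(-7/(7 - 8 + 8*1)) + 1152 = (-1 - 8/29)*(-7/(7 - 8 + 8)) + 1152 = -(-259)/(29*7) + 1152 = -37/29*(-1) + 1152 = 37/29 + 1152 = 33445/29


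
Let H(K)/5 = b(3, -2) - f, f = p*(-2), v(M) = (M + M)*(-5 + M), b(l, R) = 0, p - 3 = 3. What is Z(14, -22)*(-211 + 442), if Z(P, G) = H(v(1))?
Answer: 13860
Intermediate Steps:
p = 6 (p = 3 + 3 = 6)
v(M) = 2*M*(-5 + M) (v(M) = (2*M)*(-5 + M) = 2*M*(-5 + M))
f = -12 (f = 6*(-2) = -12)
H(K) = 60 (H(K) = 5*(0 - 1*(-12)) = 5*(0 + 12) = 5*12 = 60)
Z(P, G) = 60
Z(14, -22)*(-211 + 442) = 60*(-211 + 442) = 60*231 = 13860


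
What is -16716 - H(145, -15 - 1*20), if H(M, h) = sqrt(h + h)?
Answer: -16716 - I*sqrt(70) ≈ -16716.0 - 8.3666*I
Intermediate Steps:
H(M, h) = sqrt(2)*sqrt(h) (H(M, h) = sqrt(2*h) = sqrt(2)*sqrt(h))
-16716 - H(145, -15 - 1*20) = -16716 - sqrt(2)*sqrt(-15 - 1*20) = -16716 - sqrt(2)*sqrt(-15 - 20) = -16716 - sqrt(2)*sqrt(-35) = -16716 - sqrt(2)*I*sqrt(35) = -16716 - I*sqrt(70)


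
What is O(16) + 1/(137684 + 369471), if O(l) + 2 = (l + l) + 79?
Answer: 55279896/507155 ≈ 109.00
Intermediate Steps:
O(l) = 77 + 2*l (O(l) = -2 + ((l + l) + 79) = -2 + (2*l + 79) = -2 + (79 + 2*l) = 77 + 2*l)
O(16) + 1/(137684 + 369471) = (77 + 2*16) + 1/(137684 + 369471) = (77 + 32) + 1/507155 = 109 + 1/507155 = 55279896/507155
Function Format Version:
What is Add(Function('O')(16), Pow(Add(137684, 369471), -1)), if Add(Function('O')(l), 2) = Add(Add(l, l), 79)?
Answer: Rational(55279896, 507155) ≈ 109.00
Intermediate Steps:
Function('O')(l) = Add(77, Mul(2, l)) (Function('O')(l) = Add(-2, Add(Add(l, l), 79)) = Add(-2, Add(Mul(2, l), 79)) = Add(-2, Add(79, Mul(2, l))) = Add(77, Mul(2, l)))
Add(Function('O')(16), Pow(Add(137684, 369471), -1)) = Add(Add(77, Mul(2, 16)), Pow(Add(137684, 369471), -1)) = Add(Add(77, 32), Pow(507155, -1)) = Add(109, Rational(1, 507155)) = Rational(55279896, 507155)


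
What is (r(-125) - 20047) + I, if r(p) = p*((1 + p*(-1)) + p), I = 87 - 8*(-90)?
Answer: -19365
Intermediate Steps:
I = 807 (I = 87 + 720 = 807)
r(p) = p (r(p) = p*((1 - p) + p) = p*1 = p)
(r(-125) - 20047) + I = (-125 - 20047) + 807 = -20172 + 807 = -19365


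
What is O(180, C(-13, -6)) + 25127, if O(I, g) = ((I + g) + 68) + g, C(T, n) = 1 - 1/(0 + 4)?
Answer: 50753/2 ≈ 25377.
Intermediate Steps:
C(T, n) = ¾ (C(T, n) = 1 - 1/4 = 1 - 1*¼ = 1 - ¼ = ¾)
O(I, g) = 68 + I + 2*g (O(I, g) = (68 + I + g) + g = 68 + I + 2*g)
O(180, C(-13, -6)) + 25127 = (68 + 180 + 2*(¾)) + 25127 = (68 + 180 + 3/2) + 25127 = 499/2 + 25127 = 50753/2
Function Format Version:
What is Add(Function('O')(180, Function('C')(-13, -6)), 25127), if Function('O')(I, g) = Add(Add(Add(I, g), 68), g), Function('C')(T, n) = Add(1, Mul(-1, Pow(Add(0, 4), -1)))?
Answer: Rational(50753, 2) ≈ 25377.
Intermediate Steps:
Function('C')(T, n) = Rational(3, 4) (Function('C')(T, n) = Add(1, Mul(-1, Pow(4, -1))) = Add(1, Mul(-1, Rational(1, 4))) = Add(1, Rational(-1, 4)) = Rational(3, 4))
Function('O')(I, g) = Add(68, I, Mul(2, g)) (Function('O')(I, g) = Add(Add(68, I, g), g) = Add(68, I, Mul(2, g)))
Add(Function('O')(180, Function('C')(-13, -6)), 25127) = Add(Add(68, 180, Mul(2, Rational(3, 4))), 25127) = Add(Add(68, 180, Rational(3, 2)), 25127) = Add(Rational(499, 2), 25127) = Rational(50753, 2)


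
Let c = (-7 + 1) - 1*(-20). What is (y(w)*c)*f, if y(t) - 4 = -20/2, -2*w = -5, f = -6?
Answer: 504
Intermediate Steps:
w = 5/2 (w = -1/2*(-5) = 5/2 ≈ 2.5000)
y(t) = -6 (y(t) = 4 - 20/2 = 4 - 5*2 = 4 - 10 = -6)
c = 14 (c = -6 + 20 = 14)
(y(w)*c)*f = -6*14*(-6) = -84*(-6) = 504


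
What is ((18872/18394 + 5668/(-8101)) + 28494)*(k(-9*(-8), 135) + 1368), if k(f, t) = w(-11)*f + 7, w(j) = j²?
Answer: 21414366591317546/74504897 ≈ 2.8742e+8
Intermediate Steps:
k(f, t) = 7 + 121*f (k(f, t) = (-11)²*f + 7 = 121*f + 7 = 7 + 121*f)
((18872/18394 + 5668/(-8101)) + 28494)*(k(-9*(-8), 135) + 1368) = ((18872/18394 + 5668/(-8101)) + 28494)*((7 + 121*(-9*(-8))) + 1368) = ((18872*(1/18394) + 5668*(-1/8101)) + 28494)*((7 + 121*72) + 1368) = ((9436/9197 - 5668/8101) + 28494)*((7 + 8712) + 1368) = (24312440/74504897 + 28494)*(8719 + 1368) = (2122966847558/74504897)*10087 = 21414366591317546/74504897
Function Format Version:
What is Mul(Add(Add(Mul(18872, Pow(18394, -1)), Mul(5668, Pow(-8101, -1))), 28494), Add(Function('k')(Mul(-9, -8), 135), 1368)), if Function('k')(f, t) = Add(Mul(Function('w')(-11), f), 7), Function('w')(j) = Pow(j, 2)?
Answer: Rational(21414366591317546, 74504897) ≈ 2.8742e+8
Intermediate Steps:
Function('k')(f, t) = Add(7, Mul(121, f)) (Function('k')(f, t) = Add(Mul(Pow(-11, 2), f), 7) = Add(Mul(121, f), 7) = Add(7, Mul(121, f)))
Mul(Add(Add(Mul(18872, Pow(18394, -1)), Mul(5668, Pow(-8101, -1))), 28494), Add(Function('k')(Mul(-9, -8), 135), 1368)) = Mul(Add(Add(Mul(18872, Pow(18394, -1)), Mul(5668, Pow(-8101, -1))), 28494), Add(Add(7, Mul(121, Mul(-9, -8))), 1368)) = Mul(Add(Add(Mul(18872, Rational(1, 18394)), Mul(5668, Rational(-1, 8101))), 28494), Add(Add(7, Mul(121, 72)), 1368)) = Mul(Add(Add(Rational(9436, 9197), Rational(-5668, 8101)), 28494), Add(Add(7, 8712), 1368)) = Mul(Add(Rational(24312440, 74504897), 28494), Add(8719, 1368)) = Mul(Rational(2122966847558, 74504897), 10087) = Rational(21414366591317546, 74504897)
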